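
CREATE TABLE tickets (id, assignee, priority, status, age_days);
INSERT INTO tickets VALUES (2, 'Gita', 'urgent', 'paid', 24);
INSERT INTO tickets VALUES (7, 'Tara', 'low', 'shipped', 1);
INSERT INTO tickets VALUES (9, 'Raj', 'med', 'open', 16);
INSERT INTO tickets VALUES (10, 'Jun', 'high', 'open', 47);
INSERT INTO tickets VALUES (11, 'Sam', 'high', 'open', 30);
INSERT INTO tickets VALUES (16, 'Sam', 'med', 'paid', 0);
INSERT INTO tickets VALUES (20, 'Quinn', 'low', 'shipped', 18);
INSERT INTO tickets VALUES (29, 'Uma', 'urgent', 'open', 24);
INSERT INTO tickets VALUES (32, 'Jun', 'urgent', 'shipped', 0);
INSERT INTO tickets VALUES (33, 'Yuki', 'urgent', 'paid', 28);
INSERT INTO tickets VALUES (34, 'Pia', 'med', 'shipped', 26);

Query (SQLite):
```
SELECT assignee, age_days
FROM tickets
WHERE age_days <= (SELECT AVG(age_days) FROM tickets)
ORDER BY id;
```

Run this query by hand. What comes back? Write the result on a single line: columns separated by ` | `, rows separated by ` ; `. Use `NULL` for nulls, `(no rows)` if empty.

Tara | 1 ; Raj | 16 ; Sam | 0 ; Quinn | 18 ; Jun | 0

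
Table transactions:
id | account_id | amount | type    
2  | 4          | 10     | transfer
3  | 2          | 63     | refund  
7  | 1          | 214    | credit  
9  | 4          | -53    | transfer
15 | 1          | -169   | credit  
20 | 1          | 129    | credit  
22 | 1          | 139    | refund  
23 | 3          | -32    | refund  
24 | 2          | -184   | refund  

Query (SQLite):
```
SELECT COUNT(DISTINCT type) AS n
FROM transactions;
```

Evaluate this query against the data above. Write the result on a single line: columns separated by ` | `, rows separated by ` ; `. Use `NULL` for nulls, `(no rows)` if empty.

Count distinct non-NULL type values.

3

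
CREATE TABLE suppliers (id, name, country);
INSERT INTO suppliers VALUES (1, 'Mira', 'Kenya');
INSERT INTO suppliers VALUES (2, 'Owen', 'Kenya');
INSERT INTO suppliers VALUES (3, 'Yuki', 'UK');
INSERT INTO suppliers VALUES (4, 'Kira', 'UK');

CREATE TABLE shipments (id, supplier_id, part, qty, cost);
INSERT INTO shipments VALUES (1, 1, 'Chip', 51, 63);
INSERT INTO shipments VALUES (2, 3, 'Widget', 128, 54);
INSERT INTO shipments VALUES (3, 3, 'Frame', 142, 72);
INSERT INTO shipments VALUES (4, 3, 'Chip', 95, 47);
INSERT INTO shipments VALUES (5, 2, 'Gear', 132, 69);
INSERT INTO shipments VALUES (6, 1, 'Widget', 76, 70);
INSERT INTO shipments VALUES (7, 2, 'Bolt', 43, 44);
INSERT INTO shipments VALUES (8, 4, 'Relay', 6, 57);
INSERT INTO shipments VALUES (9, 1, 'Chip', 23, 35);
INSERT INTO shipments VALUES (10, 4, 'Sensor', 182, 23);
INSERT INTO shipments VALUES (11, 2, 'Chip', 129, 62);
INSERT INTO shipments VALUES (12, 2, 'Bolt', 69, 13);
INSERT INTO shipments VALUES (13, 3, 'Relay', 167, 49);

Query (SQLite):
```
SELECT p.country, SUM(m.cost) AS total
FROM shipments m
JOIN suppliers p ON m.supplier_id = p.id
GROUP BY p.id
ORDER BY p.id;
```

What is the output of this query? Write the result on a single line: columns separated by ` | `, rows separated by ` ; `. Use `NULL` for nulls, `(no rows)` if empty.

Join each shipments row to its suppliers via supplier_id.
Group joined rows by suppliers.id; compute SUM(m.cost) per group.
  1: ids {1, 6, 9} → SUM(m.cost)=168
  2: ids {5, 7, 11, 12} → SUM(m.cost)=188
  3: ids {2, 3, 4, 13} → SUM(m.cost)=222
  4: ids {8, 10} → SUM(m.cost)=80

Kenya | 168 ; Kenya | 188 ; UK | 222 ; UK | 80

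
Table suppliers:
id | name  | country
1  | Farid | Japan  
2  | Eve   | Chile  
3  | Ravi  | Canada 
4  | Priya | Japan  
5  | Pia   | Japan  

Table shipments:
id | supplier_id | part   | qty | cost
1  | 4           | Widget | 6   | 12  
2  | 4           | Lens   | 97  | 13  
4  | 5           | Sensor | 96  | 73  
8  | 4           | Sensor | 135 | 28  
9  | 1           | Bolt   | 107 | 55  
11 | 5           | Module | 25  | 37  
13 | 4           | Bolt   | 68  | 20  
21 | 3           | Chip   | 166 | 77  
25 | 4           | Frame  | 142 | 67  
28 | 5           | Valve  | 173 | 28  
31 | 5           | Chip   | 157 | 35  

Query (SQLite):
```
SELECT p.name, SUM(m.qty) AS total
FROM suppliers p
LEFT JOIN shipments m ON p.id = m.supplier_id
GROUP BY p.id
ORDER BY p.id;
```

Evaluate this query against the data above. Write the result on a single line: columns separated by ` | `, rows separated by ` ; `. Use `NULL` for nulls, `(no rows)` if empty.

LEFT JOIN keeps every suppliers row; unmatched ones get NULL for shipments columns.
Group by suppliers.id and compute SUM(m.qty). SUM over an all-NULL group is NULL.
  1: ids {9} → SUM(m.qty)=107
  2: ids {—} → SUM(m.qty)=NULL
  3: ids {21} → SUM(m.qty)=166
  4: ids {1, 2, 8, 13, 25} → SUM(m.qty)=448
  5: ids {4, 11, 28, 31} → SUM(m.qty)=451

Farid | 107 ; Eve | NULL ; Ravi | 166 ; Priya | 448 ; Pia | 451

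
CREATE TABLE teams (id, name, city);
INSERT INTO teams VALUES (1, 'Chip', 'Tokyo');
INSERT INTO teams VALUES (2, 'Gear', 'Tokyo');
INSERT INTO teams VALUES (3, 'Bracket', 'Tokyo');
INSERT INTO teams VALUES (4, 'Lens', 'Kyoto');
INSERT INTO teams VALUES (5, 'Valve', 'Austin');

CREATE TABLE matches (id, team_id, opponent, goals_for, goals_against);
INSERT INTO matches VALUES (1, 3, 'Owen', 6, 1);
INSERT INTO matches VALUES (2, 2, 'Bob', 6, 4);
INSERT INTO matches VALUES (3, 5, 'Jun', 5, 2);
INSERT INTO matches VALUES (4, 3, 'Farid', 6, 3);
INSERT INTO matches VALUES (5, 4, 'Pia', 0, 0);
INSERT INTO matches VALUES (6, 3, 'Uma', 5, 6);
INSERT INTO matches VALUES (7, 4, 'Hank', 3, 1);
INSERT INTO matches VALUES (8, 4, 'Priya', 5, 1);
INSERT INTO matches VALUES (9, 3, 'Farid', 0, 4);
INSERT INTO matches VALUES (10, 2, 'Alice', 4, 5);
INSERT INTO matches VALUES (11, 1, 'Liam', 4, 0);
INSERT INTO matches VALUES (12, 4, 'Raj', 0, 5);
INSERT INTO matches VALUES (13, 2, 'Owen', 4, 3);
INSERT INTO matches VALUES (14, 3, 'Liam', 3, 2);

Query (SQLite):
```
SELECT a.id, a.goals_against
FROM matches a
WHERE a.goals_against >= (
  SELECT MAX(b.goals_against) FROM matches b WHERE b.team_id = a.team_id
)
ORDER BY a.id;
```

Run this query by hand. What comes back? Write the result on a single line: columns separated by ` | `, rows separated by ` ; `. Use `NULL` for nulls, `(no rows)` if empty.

3 | 2 ; 6 | 6 ; 10 | 5 ; 11 | 0 ; 12 | 5

For each matches row a, compute MAX(goals_against) over rows sharing a.team_id.
Keep row a if a.goals_against >= that per-group MAX.
  team_id=1: MAX(goals_against) = 0
  team_id=2: MAX(goals_against) = 5
  team_id=3: MAX(goals_against) = 6
  team_id=4: MAX(goals_against) = 5
  team_id=5: MAX(goals_against) = 2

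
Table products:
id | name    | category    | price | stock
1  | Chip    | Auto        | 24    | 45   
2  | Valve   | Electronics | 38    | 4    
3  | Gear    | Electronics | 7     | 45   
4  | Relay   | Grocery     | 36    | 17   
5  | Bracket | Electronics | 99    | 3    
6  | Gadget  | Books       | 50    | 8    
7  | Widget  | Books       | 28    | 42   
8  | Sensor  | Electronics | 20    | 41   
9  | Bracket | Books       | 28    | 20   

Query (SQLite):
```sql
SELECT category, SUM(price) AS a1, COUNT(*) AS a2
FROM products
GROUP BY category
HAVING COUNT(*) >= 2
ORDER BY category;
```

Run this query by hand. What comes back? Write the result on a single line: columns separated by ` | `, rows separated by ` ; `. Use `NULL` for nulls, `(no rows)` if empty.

Books | 106 | 3 ; Electronics | 164 | 4

Group products by category.
Per group compute: SUM(price), COUNT(*).
HAVING: drop groups with fewer than 2 rows.
  Auto: ids {1} → SUM(price)=24, COUNT(*)=1
  Books: ids {6, 7, 9} → SUM(price)=106, COUNT(*)=3
  Electronics: ids {2, 3, 5, 8} → SUM(price)=164, COUNT(*)=4
  Grocery: ids {4} → SUM(price)=36, COUNT(*)=1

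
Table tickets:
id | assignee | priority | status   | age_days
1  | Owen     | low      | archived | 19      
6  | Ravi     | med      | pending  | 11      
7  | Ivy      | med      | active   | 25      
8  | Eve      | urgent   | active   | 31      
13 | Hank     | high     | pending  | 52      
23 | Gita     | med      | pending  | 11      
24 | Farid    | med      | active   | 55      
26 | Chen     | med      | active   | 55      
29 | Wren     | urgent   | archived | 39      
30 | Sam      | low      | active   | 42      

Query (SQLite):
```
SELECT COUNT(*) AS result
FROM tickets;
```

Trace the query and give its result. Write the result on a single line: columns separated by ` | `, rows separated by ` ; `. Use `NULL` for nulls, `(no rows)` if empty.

10

All age_days values: [19, 11, 25, 31, 52, 11, 55, 55, 39, 42].
COUNT(*) counts rows → 10.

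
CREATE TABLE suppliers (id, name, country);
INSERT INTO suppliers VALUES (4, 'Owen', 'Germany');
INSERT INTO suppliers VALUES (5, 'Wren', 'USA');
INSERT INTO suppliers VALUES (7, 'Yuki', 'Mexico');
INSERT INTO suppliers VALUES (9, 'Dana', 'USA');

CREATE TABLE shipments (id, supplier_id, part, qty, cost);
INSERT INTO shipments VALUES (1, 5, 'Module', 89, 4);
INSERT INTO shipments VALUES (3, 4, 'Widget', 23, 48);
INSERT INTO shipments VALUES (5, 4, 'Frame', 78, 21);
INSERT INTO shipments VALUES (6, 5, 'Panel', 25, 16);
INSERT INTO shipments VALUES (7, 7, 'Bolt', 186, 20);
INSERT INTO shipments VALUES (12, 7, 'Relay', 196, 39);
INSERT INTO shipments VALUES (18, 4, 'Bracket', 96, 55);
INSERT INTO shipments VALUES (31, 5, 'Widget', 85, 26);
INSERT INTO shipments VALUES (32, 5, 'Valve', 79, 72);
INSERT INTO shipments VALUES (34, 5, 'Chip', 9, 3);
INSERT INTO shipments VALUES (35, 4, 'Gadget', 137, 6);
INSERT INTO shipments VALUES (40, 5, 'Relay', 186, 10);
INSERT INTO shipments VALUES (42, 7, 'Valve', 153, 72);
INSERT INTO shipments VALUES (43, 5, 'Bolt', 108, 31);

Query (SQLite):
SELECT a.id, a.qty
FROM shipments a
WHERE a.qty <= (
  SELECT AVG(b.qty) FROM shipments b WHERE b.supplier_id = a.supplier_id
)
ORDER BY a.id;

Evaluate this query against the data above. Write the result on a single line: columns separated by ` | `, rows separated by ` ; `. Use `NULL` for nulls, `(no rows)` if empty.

3 | 23 ; 5 | 78 ; 6 | 25 ; 32 | 79 ; 34 | 9 ; 42 | 153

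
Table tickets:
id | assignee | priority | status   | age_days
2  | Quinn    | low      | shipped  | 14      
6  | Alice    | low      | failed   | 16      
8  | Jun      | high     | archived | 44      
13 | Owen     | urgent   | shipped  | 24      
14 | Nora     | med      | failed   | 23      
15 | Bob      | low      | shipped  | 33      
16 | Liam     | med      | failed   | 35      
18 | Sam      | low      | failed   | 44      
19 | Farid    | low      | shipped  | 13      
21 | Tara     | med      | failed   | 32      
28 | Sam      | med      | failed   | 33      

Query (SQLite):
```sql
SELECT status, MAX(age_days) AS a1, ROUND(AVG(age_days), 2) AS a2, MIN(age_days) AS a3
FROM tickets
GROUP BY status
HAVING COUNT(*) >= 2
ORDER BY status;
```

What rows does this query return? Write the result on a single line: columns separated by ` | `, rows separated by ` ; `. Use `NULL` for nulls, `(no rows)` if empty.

failed | 44 | 30.5 | 16 ; shipped | 33 | 21 | 13

Group tickets by status.
Per group compute: MAX(age_days), ROUND(AVG(age_days), 2), MIN(age_days).
HAVING: drop groups with fewer than 2 rows.
  archived: ids {8} → MAX(age_days)=44, ROUND(AVG(age_days), 2)=44, MIN(age_days)=44
  failed: ids {6, 14, 16, 18, 21, 28} → MAX(age_days)=44, ROUND(AVG(age_days), 2)=30.5, MIN(age_days)=16
  shipped: ids {2, 13, 15, 19} → MAX(age_days)=33, ROUND(AVG(age_days), 2)=21, MIN(age_days)=13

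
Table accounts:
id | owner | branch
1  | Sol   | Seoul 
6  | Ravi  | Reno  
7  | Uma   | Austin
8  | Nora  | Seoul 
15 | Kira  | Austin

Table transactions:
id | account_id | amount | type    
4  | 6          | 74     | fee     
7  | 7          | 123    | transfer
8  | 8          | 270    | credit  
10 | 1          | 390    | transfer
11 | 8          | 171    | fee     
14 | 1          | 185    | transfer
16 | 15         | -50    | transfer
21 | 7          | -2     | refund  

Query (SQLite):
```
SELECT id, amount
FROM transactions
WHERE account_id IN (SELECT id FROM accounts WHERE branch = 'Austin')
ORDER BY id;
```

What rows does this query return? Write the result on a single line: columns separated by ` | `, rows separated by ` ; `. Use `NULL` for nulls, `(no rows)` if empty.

Inner query: accounts.id where branch = 'Austin'.
Outer: keep transactions rows whose account_id is in that set.
Inner query → {7, 15}

7 | 123 ; 16 | -50 ; 21 | -2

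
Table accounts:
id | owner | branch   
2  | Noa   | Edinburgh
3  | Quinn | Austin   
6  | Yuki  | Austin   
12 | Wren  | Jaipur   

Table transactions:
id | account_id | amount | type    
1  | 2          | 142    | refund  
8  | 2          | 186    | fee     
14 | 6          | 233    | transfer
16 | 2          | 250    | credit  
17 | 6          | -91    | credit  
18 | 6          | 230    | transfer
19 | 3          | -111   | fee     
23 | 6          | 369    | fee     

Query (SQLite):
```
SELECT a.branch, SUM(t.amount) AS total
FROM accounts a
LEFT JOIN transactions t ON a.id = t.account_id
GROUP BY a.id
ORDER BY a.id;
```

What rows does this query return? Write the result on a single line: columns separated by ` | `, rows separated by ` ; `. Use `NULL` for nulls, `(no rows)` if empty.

Edinburgh | 578 ; Austin | -111 ; Austin | 741 ; Jaipur | NULL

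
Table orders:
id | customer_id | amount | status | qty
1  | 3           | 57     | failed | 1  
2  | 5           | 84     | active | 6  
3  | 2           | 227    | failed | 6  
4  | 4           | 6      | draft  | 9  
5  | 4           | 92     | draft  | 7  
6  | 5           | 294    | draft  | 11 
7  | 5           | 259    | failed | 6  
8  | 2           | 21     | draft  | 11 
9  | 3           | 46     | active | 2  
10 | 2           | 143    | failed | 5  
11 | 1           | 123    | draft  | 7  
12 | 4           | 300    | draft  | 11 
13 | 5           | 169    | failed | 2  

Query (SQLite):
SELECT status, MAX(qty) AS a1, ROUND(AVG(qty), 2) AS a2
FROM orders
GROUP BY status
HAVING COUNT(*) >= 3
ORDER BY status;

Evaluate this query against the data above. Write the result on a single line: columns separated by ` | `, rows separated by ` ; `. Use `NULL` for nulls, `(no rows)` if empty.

draft | 11 | 9.33 ; failed | 6 | 4

Group orders by status.
Per group compute: MAX(qty), ROUND(AVG(qty), 2).
HAVING: drop groups with fewer than 3 rows.
  active: ids {2, 9} → MAX(qty)=6, ROUND(AVG(qty), 2)=4
  draft: ids {4, 5, 6, 8, 11, 12} → MAX(qty)=11, ROUND(AVG(qty), 2)=9.33
  failed: ids {1, 3, 7, 10, 13} → MAX(qty)=6, ROUND(AVG(qty), 2)=4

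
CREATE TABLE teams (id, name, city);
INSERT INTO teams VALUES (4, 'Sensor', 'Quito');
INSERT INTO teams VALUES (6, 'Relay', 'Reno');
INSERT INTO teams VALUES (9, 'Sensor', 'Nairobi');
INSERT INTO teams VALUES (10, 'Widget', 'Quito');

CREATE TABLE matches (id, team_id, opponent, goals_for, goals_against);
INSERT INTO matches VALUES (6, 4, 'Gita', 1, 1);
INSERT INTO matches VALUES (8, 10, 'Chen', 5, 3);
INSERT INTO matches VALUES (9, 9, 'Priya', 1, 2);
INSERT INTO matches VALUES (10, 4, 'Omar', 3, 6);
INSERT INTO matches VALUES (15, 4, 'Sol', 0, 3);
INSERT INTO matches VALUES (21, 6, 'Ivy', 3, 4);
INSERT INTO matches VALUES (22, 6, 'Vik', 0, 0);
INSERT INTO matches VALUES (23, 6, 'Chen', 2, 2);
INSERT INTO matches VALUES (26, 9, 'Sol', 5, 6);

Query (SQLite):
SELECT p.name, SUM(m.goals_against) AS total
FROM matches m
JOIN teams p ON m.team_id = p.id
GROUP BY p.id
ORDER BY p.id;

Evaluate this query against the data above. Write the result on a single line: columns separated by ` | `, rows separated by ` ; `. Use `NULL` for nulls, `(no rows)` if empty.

Sensor | 10 ; Relay | 6 ; Sensor | 8 ; Widget | 3

Join each matches row to its teams via team_id.
Group joined rows by teams.id; compute SUM(m.goals_against) per group.
  4: ids {6, 10, 15} → SUM(m.goals_against)=10
  6: ids {21, 22, 23} → SUM(m.goals_against)=6
  9: ids {9, 26} → SUM(m.goals_against)=8
  10: ids {8} → SUM(m.goals_against)=3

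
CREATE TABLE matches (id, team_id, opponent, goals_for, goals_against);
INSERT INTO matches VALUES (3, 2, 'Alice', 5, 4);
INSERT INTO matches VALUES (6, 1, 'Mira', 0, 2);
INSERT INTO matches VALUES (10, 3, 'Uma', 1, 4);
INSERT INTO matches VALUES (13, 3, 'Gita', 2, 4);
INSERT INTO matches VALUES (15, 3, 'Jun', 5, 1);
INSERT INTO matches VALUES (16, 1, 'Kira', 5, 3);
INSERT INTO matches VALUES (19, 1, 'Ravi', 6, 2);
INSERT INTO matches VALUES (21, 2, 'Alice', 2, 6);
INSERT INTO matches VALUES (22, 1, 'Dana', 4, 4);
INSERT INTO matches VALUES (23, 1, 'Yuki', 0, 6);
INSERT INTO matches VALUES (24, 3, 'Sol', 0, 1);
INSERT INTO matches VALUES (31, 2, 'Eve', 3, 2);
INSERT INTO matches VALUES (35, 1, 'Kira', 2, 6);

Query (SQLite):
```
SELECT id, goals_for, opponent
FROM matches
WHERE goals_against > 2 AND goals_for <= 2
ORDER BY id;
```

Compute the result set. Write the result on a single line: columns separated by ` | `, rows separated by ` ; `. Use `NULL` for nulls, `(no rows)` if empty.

10 | 1 | Uma ; 13 | 2 | Gita ; 21 | 2 | Alice ; 23 | 0 | Yuki ; 35 | 2 | Kira

goals_against > 2: ids {3, 10, 13, 16, 21, 22, 23, 35}
goals_for <= 2: ids {6, 10, 13, 21, 23, 24, 35}
Combine with AND.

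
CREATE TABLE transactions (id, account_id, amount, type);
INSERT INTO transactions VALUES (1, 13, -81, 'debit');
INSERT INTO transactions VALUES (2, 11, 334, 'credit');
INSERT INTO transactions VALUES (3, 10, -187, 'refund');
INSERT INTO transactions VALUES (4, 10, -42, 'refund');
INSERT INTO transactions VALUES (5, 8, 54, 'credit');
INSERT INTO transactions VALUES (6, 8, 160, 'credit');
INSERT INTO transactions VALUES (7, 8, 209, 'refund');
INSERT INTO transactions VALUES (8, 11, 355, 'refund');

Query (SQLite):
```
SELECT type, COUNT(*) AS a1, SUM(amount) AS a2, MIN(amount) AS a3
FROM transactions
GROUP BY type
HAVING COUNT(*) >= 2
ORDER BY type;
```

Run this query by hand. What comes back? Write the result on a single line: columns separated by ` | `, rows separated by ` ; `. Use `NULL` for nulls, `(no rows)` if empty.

Group transactions by type.
Per group compute: COUNT(*), SUM(amount), MIN(amount).
HAVING: drop groups with fewer than 2 rows.
  credit: ids {2, 5, 6} → COUNT(*)=3, SUM(amount)=548, MIN(amount)=54
  debit: ids {1} → COUNT(*)=1, SUM(amount)=-81, MIN(amount)=-81
  refund: ids {3, 4, 7, 8} → COUNT(*)=4, SUM(amount)=335, MIN(amount)=-187

credit | 3 | 548 | 54 ; refund | 4 | 335 | -187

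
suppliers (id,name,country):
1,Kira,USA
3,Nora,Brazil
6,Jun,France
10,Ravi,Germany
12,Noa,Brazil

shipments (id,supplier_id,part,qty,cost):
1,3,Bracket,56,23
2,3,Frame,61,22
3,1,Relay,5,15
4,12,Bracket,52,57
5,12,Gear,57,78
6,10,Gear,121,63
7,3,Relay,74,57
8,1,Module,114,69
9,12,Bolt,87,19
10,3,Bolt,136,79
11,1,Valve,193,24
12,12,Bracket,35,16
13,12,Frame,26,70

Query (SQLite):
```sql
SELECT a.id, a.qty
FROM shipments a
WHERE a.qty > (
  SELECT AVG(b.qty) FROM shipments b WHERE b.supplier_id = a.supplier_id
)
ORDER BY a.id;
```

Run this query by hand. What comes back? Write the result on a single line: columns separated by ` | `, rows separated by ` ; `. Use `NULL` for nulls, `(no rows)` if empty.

4 | 52 ; 5 | 57 ; 8 | 114 ; 9 | 87 ; 10 | 136 ; 11 | 193

For each shipments row a, compute AVG(qty) over rows sharing a.supplier_id.
Keep row a if a.qty > that per-group AVG.
  supplier_id=1: AVG(qty) = 104.0
  supplier_id=3: AVG(qty) = 81.75
  supplier_id=10: AVG(qty) = 121.0
  supplier_id=12: AVG(qty) = 51.4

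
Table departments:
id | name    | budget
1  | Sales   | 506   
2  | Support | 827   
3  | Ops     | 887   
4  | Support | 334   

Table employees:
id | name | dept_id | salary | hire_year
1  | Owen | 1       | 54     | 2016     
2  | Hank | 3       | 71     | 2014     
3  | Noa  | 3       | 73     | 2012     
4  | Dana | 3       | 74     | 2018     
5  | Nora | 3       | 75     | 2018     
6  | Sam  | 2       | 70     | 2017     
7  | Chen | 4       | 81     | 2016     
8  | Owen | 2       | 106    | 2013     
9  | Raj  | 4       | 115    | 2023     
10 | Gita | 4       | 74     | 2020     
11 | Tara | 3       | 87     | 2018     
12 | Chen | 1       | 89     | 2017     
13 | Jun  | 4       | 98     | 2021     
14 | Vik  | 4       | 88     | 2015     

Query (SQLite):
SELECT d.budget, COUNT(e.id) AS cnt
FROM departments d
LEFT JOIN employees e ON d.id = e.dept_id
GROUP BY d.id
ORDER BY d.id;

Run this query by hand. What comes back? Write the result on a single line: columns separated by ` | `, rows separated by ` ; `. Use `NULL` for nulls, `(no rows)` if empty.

506 | 2 ; 827 | 2 ; 887 | 5 ; 334 | 5

LEFT JOIN keeps every departments row; unmatched ones get NULL for employees columns.
Group by departments.id and compute COUNT(e.id). COUNT(col) of an all-NULL group is 0.
  1: ids {1, 12} → COUNT(e.id)=2
  2: ids {6, 8} → COUNT(e.id)=2
  3: ids {2, 3, 4, 5, 11} → COUNT(e.id)=5
  4: ids {7, 9, 10, 13, 14} → COUNT(e.id)=5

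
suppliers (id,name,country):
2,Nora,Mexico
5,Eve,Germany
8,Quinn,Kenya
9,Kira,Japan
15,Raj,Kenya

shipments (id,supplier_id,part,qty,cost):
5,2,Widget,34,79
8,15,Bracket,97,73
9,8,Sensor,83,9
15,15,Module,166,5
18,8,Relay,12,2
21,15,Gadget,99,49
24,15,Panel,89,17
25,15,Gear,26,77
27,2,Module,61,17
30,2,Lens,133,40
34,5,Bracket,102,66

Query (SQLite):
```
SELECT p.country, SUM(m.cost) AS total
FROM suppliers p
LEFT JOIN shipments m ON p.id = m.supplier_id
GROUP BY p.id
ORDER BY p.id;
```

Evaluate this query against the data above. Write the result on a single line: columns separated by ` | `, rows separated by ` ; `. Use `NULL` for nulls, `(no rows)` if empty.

LEFT JOIN keeps every suppliers row; unmatched ones get NULL for shipments columns.
Group by suppliers.id and compute SUM(m.cost). SUM over an all-NULL group is NULL.
  2: ids {5, 27, 30} → SUM(m.cost)=136
  5: ids {34} → SUM(m.cost)=66
  8: ids {9, 18} → SUM(m.cost)=11
  9: ids {—} → SUM(m.cost)=NULL
  15: ids {8, 15, 21, 24, 25} → SUM(m.cost)=221

Mexico | 136 ; Germany | 66 ; Kenya | 11 ; Japan | NULL ; Kenya | 221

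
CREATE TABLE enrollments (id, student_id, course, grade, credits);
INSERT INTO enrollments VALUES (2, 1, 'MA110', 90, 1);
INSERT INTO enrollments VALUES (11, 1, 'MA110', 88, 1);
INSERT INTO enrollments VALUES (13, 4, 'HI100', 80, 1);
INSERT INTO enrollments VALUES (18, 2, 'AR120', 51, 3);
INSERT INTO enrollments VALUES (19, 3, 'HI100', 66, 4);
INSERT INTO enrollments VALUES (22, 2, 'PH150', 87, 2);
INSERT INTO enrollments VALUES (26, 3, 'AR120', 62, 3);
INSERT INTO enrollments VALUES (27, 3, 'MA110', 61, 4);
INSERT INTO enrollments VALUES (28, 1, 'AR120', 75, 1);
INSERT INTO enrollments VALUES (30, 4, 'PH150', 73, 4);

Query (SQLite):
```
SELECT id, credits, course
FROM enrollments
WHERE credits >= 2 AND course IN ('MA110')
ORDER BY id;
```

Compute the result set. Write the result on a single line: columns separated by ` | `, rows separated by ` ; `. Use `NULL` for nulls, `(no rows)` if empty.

credits >= 2: ids {18, 19, 22, 26, 27, 30}
course IN ('MA110'): ids {2, 11, 27}
Combine with AND.

27 | 4 | MA110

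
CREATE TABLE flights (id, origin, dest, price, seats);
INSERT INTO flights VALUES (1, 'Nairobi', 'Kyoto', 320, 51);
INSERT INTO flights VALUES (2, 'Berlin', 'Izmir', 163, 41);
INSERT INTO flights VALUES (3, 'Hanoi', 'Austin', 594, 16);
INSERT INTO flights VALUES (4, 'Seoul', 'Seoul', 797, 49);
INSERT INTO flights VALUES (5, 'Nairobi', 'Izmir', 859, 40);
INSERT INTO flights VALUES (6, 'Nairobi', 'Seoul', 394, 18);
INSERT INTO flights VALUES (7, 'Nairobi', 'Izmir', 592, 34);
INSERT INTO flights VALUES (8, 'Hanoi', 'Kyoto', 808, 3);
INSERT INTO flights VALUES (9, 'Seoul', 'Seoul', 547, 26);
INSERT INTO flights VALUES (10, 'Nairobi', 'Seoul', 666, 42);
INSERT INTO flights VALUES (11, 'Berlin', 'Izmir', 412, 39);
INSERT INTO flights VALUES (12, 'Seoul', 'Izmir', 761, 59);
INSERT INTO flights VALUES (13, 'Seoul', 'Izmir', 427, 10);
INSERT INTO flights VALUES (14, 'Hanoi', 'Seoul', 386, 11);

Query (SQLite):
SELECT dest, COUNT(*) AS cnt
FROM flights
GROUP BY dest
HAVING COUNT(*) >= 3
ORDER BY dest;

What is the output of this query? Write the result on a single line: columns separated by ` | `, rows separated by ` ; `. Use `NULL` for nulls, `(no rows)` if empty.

Izmir | 6 ; Seoul | 5

Partition flights by dest; compute COUNT(*) within each group.
HAVING: keep groups with count ≥ 3.
  Austin: ids {3} → COUNT(*)=1
  Izmir: ids {2, 5, 7, 11, 12, 13} → COUNT(*)=6
  Kyoto: ids {1, 8} → COUNT(*)=2
  Seoul: ids {4, 6, 9, 10, 14} → COUNT(*)=5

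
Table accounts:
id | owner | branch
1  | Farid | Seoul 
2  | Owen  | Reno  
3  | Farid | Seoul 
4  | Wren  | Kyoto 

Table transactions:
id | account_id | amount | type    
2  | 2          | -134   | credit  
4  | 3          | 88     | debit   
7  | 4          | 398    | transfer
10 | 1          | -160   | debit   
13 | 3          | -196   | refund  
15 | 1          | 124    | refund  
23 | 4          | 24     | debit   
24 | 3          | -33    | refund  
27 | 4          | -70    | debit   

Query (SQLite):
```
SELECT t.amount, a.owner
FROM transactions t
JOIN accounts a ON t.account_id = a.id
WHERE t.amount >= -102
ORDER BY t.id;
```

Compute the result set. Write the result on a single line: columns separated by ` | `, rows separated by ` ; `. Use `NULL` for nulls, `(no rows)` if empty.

88 | Farid ; 398 | Wren ; 124 | Farid ; 24 | Wren ; -33 | Farid ; -70 | Wren

Each transactions row matches the accounts row where account_id = accounts.id.
Then keep rows with t.amount >= -102.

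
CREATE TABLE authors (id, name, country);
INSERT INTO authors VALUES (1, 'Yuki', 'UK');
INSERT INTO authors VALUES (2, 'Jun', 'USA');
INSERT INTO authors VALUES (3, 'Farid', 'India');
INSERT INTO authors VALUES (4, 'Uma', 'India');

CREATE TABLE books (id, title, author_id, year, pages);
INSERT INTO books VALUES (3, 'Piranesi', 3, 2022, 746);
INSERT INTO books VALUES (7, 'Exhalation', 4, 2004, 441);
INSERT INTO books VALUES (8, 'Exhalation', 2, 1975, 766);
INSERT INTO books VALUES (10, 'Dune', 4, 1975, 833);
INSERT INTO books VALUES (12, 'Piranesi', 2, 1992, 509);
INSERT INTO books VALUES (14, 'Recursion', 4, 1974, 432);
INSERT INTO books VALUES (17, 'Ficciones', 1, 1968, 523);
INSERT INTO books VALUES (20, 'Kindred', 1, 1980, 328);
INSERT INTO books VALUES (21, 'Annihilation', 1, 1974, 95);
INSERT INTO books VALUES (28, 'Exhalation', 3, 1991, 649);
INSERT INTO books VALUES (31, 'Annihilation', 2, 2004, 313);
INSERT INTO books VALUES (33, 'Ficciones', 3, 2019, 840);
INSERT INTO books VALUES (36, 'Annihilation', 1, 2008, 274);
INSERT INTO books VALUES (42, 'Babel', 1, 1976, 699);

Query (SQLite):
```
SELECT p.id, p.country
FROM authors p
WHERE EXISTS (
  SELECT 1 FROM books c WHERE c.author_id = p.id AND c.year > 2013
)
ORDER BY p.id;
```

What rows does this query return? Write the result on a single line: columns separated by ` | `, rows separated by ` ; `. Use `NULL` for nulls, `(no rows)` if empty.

For each authors row, check whether any books with matching author_id has year > 2013.
Keep rows where that is true.

3 | India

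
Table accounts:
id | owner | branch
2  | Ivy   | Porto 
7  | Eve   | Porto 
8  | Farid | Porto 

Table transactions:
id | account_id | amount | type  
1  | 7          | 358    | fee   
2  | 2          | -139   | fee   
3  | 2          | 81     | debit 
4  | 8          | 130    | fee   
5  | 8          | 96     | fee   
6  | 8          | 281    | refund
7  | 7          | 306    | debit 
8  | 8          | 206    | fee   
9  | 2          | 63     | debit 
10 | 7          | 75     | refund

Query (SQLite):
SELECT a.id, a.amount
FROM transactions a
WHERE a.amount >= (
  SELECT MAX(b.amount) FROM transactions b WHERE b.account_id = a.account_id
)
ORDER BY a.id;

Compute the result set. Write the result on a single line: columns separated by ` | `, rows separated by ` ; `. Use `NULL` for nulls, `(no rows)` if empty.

For each transactions row a, compute MAX(amount) over rows sharing a.account_id.
Keep row a if a.amount >= that per-group MAX.
  account_id=2: MAX(amount) = 81
  account_id=7: MAX(amount) = 358
  account_id=8: MAX(amount) = 281

1 | 358 ; 3 | 81 ; 6 | 281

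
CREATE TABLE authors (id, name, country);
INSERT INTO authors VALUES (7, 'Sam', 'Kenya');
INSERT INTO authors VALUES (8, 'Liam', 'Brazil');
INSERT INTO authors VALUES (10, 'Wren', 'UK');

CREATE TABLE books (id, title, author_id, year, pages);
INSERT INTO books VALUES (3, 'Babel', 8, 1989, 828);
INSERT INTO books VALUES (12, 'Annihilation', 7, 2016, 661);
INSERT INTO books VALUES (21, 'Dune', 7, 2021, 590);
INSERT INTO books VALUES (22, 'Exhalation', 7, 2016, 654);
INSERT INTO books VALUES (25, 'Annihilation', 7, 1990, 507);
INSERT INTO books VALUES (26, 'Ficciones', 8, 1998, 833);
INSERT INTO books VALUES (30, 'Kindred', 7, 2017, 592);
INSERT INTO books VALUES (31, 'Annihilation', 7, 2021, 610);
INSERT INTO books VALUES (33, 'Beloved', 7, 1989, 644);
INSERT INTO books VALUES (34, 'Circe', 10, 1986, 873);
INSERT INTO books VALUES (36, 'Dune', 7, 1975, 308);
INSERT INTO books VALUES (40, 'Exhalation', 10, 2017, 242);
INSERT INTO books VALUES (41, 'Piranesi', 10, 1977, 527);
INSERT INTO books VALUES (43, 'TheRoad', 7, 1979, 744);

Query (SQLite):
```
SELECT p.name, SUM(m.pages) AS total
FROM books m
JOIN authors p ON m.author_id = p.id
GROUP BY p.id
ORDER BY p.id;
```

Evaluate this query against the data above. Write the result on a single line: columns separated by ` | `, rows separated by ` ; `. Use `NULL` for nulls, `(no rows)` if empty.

Join each books row to its authors via author_id.
Group joined rows by authors.id; compute SUM(m.pages) per group.
  7: ids {12, 21, 22, 25, 30, 31, 33, 36, 43} → SUM(m.pages)=5310
  8: ids {3, 26} → SUM(m.pages)=1661
  10: ids {34, 40, 41} → SUM(m.pages)=1642

Sam | 5310 ; Liam | 1661 ; Wren | 1642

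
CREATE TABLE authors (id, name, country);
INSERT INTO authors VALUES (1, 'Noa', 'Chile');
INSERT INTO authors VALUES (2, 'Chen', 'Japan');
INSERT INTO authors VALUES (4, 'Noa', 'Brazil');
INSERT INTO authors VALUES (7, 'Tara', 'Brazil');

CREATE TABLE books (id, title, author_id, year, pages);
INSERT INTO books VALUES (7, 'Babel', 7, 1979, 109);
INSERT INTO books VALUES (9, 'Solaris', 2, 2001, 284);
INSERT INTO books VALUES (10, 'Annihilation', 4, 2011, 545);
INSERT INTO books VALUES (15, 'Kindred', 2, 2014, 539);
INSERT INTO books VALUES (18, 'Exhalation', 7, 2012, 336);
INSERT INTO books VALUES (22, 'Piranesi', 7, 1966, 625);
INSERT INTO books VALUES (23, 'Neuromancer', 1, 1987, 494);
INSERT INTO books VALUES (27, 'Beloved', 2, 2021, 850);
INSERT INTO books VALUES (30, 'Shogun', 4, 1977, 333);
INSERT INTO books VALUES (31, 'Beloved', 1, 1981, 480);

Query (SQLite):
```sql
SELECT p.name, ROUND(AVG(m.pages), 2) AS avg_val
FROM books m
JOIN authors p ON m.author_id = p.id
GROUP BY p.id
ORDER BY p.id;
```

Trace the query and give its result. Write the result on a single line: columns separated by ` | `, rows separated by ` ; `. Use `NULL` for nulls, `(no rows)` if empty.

Noa | 487 ; Chen | 557.67 ; Noa | 439 ; Tara | 356.67

Join each books row to its authors via author_id.
Group joined rows by authors.id; compute ROUND(AVG(m.pages), 2) per group.
  1: ids {23, 31} → ROUND(AVG(m.pages), 2)=487
  2: ids {9, 15, 27} → ROUND(AVG(m.pages), 2)=557.67
  4: ids {10, 30} → ROUND(AVG(m.pages), 2)=439
  7: ids {7, 18, 22} → ROUND(AVG(m.pages), 2)=356.67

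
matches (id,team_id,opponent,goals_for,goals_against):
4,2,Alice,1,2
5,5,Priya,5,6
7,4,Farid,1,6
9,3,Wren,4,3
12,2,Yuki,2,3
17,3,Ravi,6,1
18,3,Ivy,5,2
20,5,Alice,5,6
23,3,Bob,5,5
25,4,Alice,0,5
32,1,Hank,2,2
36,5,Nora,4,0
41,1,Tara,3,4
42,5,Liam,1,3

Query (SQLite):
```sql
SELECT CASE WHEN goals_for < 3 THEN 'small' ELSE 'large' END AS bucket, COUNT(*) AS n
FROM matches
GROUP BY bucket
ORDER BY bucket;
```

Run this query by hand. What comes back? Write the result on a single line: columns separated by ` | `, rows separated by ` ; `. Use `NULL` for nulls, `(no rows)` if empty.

large | 8 ; small | 6

Bucket rows by goals_for < 3 → 'small' else 'large'; count each bucket.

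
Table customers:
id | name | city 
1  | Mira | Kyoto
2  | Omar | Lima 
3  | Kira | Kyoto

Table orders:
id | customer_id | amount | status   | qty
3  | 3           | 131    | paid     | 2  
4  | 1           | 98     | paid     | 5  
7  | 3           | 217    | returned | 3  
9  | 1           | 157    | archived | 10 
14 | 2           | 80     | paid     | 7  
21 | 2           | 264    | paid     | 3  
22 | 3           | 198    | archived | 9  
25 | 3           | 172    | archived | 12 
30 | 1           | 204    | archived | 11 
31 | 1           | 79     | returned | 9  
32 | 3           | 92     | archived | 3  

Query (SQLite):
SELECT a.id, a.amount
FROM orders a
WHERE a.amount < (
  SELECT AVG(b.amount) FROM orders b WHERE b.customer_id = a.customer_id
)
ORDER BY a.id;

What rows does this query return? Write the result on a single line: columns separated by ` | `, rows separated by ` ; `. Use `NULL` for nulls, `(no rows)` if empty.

3 | 131 ; 4 | 98 ; 14 | 80 ; 31 | 79 ; 32 | 92

For each orders row a, compute AVG(amount) over rows sharing a.customer_id.
Keep row a if a.amount < that per-group AVG.
  customer_id=1: AVG(amount) = 134.5
  customer_id=2: AVG(amount) = 172.0
  customer_id=3: AVG(amount) = 162.0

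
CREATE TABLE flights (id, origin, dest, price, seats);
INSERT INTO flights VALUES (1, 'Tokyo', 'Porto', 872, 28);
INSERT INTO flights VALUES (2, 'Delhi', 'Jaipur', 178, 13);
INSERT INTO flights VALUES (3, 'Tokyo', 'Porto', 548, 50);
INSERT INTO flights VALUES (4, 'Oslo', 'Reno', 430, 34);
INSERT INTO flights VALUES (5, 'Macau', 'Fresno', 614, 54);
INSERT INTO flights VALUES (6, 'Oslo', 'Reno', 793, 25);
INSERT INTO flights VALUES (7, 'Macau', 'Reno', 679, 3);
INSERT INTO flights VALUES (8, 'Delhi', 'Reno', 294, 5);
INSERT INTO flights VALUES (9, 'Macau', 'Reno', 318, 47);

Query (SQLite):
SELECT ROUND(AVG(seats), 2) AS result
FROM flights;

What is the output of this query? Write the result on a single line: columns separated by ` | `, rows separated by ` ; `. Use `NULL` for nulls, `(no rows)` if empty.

28.78

All seats values: [28, 13, 50, 34, 54, 25, 3, 5, 47].
AVG = 259 / 9 (rounded to 2 dp).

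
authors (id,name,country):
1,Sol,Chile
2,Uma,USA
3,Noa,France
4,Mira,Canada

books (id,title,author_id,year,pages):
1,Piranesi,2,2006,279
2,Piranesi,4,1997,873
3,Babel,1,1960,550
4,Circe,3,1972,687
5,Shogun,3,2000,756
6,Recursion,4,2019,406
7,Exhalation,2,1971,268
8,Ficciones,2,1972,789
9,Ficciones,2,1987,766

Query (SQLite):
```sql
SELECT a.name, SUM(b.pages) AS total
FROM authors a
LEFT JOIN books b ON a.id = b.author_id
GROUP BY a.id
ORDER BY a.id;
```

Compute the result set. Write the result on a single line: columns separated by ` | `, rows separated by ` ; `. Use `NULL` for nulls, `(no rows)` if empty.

Sol | 550 ; Uma | 2102 ; Noa | 1443 ; Mira | 1279

LEFT JOIN keeps every authors row; unmatched ones get NULL for books columns.
Group by authors.id and compute SUM(b.pages). SUM over an all-NULL group is NULL.
  1: ids {3} → SUM(b.pages)=550
  2: ids {1, 7, 8, 9} → SUM(b.pages)=2102
  3: ids {4, 5} → SUM(b.pages)=1443
  4: ids {2, 6} → SUM(b.pages)=1279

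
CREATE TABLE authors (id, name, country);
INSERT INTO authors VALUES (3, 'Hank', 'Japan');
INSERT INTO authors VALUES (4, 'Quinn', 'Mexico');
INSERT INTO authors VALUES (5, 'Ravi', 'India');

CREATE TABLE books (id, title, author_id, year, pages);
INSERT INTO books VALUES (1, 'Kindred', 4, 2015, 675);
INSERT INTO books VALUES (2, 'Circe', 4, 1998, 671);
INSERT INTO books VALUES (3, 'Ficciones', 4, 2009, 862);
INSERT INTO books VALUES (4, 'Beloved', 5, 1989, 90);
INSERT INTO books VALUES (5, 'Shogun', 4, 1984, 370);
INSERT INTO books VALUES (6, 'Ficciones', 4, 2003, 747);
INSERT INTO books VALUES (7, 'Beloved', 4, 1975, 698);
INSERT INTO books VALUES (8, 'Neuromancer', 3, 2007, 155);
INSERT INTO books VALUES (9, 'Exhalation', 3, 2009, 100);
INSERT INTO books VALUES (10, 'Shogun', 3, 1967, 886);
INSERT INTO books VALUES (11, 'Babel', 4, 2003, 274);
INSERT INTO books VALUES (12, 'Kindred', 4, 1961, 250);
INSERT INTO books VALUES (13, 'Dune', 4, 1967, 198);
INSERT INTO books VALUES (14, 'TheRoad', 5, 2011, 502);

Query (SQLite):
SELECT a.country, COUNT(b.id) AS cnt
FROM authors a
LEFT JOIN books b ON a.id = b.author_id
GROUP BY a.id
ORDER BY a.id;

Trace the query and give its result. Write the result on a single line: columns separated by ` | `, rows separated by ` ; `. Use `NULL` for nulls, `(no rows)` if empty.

Japan | 3 ; Mexico | 9 ; India | 2

LEFT JOIN keeps every authors row; unmatched ones get NULL for books columns.
Group by authors.id and compute COUNT(b.id). COUNT(col) of an all-NULL group is 0.
  3: ids {8, 9, 10} → COUNT(b.id)=3
  4: ids {1, 2, 3, 5, 6, 7, 11, 12, 13} → COUNT(b.id)=9
  5: ids {4, 14} → COUNT(b.id)=2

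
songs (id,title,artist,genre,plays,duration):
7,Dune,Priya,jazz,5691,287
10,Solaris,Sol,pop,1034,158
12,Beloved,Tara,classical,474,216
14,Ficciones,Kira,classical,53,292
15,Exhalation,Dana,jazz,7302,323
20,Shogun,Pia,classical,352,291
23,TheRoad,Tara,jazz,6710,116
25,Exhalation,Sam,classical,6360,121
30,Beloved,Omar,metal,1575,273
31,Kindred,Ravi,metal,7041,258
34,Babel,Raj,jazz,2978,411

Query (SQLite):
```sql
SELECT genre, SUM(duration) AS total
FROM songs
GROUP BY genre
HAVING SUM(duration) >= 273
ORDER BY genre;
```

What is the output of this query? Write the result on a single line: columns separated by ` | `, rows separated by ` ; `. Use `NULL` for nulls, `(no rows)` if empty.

Partition songs by genre; compute SUM(duration) within each group.
HAVING: keep groups where SUM(duration) >= 273.
  classical: ids {12, 14, 20, 25} → SUM(duration)=920
  jazz: ids {7, 15, 23, 34} → SUM(duration)=1137
  metal: ids {30, 31} → SUM(duration)=531
  pop: ids {10} → SUM(duration)=158

classical | 920 ; jazz | 1137 ; metal | 531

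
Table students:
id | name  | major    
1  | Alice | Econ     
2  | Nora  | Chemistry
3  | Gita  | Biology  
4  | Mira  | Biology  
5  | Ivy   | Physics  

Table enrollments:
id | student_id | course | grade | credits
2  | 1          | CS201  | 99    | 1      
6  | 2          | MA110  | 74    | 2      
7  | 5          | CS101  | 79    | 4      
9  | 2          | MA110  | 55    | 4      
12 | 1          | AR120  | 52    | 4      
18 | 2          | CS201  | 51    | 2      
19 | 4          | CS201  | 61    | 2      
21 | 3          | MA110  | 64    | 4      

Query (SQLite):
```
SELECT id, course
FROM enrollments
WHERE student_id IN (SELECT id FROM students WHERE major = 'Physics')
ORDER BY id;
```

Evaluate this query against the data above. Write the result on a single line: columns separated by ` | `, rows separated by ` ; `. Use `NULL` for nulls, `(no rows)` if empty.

7 | CS101

Inner query: students.id where major = 'Physics'.
Outer: keep enrollments rows whose student_id is in that set.
Inner query → {5}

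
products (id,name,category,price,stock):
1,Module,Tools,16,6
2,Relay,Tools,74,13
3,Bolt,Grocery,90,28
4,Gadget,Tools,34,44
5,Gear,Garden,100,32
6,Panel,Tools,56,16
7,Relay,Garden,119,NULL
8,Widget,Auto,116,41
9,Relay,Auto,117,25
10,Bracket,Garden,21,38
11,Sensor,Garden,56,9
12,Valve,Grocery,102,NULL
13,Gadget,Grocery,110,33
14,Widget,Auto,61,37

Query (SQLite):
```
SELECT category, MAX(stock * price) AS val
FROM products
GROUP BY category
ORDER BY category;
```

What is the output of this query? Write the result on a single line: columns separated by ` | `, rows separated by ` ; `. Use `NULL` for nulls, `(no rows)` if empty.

For each row compute stock * price.
Group by category; take MAX of the expression per group.
  Auto: ids {8, 9, 14} → MAX(stock * price)=4756
  Garden: ids {5, 7, 10, 11} → MAX(stock * price)=3200
  Grocery: ids {3, 12, 13} → MAX(stock * price)=3630
  Tools: ids {1, 2, 4, 6} → MAX(stock * price)=1496

Auto | 4756 ; Garden | 3200 ; Grocery | 3630 ; Tools | 1496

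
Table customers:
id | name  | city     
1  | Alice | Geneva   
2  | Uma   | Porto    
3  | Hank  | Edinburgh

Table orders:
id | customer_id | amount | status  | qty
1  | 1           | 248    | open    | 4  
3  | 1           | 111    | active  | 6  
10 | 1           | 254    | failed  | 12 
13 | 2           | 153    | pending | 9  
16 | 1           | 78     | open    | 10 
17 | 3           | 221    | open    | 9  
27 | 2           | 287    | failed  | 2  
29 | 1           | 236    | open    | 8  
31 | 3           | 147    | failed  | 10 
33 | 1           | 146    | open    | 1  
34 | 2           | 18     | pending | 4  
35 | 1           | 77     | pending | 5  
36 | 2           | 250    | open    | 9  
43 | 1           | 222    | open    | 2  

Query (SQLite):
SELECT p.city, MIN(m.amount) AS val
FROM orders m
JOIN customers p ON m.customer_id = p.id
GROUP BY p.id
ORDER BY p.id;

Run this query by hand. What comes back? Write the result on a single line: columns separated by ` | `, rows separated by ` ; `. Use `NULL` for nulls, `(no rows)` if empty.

Geneva | 77 ; Porto | 18 ; Edinburgh | 147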